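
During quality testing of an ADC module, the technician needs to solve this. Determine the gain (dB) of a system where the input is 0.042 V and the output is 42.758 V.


Voltage gain in dB:
G = 20 * log10(Vout / Vin)
  = 20 * log10(42.758 / 0.042)
  = 20 * log10(1018.047619)
  = 20 * 3.007768
  = 60.16 dB

60.16 dB


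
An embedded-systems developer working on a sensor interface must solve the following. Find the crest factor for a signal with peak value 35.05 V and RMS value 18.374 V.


Crest factor is the ratio of peak to RMS:
CF = V_peak / V_rms
   = 35.05 / 18.374
   = 1.9076

1.9076


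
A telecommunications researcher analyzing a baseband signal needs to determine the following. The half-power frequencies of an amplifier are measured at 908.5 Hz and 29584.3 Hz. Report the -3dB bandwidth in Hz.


Bandwidth is the difference of -3dB frequencies:
BW = f_high - f_low
   = 29584.3 - 908.5
   = 28675.8 Hz

28675.8 Hz


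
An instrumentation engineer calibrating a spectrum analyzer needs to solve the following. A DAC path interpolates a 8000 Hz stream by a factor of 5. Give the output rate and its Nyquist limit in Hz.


Step 1 — output sample rate after interpolation by L:
fs_out = L * fs_in = 5 * 8000 = 40000 Hz

Step 2 — Nyquist frequency of the output stream:
f_Nyq = fs_out / 2 = 40000 / 2 = 20000.0 Hz

fs_out = 40000 Hz; f_Nyquist = 20000.0 Hz


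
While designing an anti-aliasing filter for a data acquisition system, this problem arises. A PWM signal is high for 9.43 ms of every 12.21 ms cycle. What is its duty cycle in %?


Duty cycle as a percentage:
DC = (t_on / T) * 100
   = (9.43 / 12.21) * 100
   = 0.772318 * 100
   = 77.23 %

77.23 %


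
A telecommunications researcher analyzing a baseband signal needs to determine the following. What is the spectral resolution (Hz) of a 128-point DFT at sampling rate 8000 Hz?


DFT frequency resolution:
df = fs / N
   = 8000 / 128
   = 62.5 Hz

62.5 Hz


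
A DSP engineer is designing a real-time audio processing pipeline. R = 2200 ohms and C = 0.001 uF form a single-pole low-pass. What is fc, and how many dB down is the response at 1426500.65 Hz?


Step 1 — cutoff frequency:
fc = 1 / (2*pi*R*C)
C = 0.001 uF = 1e-09 F
fc = 1 / (2*pi*2200*1e-09)
   = 72343.156 Hz

Step 2 — magnitude at f = 1426500.65 Hz:
|H(f)| = 1 / sqrt(1 + (f/fc)^2)
f/fc = 1426500.65 / 72343.156 = 19.718529
|H| = 1 / sqrt(1 + 388.820386) = 0.0506486
|H|_dB = 20*log10(0.0506486) = -25.91 dB

fc = 72343.156 Hz; |H(1426500.65 Hz)| = -25.91 dB


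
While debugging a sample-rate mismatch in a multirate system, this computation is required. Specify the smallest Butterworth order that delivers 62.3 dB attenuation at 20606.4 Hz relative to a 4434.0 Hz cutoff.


Butterworth filter order formula:
n = log10(10^(A/10) - 1) / (2 * log10(f_stop/f_pass))
10^(62.3/10) - 1 = 1698242.6525
f_stop/f_pass = 20606.4 / 4434.0 = 4.6474
n = 4.6687 -> ceil = 5

5


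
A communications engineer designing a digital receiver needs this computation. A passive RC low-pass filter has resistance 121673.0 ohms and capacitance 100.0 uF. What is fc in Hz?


Cutoff frequency of a first-order RC filter:
fc = 1 / (2 * pi * R * C)
C = 100.0 uF = 0.0001 F
fc = 1 / (2 * pi * 121673.0 * 0.0001)
   = 1 / 76.449400588046
   = 0.013081 Hz

0.013081 Hz


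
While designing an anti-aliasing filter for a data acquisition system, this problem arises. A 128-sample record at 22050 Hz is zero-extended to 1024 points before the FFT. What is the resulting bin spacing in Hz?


Frequency resolution after zero-padding:
N_padded = 128 * 8 = 1024
df = fs / N_padded
   = 22050 / 1024
   = 21.5332 Hz

21.5332 Hz


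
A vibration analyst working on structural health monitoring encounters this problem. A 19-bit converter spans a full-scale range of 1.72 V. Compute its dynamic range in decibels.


Dynamic range from full-scale to LSB:
V_min = V_max / 2^bits = 1.72 / 2^19
DR = 20 * log10(V_max / V_min)
   = 20 * log10(2^19)
   = 20 * 19 * log10(2)
   = 114.39 dB

114.39 dB


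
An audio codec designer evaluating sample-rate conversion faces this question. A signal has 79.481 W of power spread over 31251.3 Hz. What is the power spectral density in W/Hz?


Power spectral density:
PSD = P / BW
    = 79.481 / 31251.3
    = 0.00254329 W/Hz

0.00254329 W/Hz


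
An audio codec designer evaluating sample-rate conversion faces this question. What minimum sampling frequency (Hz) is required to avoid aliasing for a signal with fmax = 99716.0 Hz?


The Nyquist rate is twice the maximum frequency component.
fs_min = 2 * fmax
      = 2 * 99716.0
      = 199432.0 Hz

199432.0


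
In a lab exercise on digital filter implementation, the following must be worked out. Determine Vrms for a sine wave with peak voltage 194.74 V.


RMS voltage for a sinusoidal waveform:
V_rms = V_peak / sqrt(2)
      = 194.74 / 1.414214
      = 137.702 V

137.702 V


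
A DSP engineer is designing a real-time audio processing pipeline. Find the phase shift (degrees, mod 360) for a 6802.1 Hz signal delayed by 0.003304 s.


Phase shift from frequency and time delay:
phi = 360 * f * t_delay
    = 360 * 6802.1 * 0.003304
    = 8090.69 degrees
    mod 360 = 170.69 degrees

170.69 degrees


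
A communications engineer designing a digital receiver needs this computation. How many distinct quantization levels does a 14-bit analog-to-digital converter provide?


Number of quantization levels = 2^N
= 2^14
= 16384

16384


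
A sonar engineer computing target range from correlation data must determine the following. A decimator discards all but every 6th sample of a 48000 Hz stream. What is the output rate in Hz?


Decimation reduces the sample rate:
fs_out = fs_in / M
       = 48000 / 6
       = 8000.0 Hz

8000.0 Hz


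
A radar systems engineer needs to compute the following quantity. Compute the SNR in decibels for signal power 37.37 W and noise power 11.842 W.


SNR in decibels:
SNR = 10 * log10(Ps / Pn)
    = 10 * log10(37.37 / 11.842)
    = 10 * log10(3.1557)
    = 10 * 0.4991
    = 4.99 dB

4.99 dB


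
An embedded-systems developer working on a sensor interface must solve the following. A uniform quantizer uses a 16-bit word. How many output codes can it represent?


Number of quantization levels = 2^N
= 2^16
= 65536

65536


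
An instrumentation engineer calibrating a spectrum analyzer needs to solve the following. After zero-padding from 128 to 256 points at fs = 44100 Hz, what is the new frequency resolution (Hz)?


Frequency resolution after zero-padding:
N_padded = 128 * 2 = 256
df = fs / N_padded
   = 44100 / 256
   = 172.2656 Hz

172.2656 Hz


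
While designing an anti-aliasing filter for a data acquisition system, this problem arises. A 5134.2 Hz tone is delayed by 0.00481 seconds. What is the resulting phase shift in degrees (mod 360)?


Phase shift from frequency and time delay:
phi = 360 * f * t_delay
    = 360 * 5134.2 * 0.00481
    = 8890.38 degrees
    mod 360 = 250.38 degrees

250.38 degrees


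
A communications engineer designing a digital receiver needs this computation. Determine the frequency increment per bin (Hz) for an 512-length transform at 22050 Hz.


DFT frequency resolution:
df = fs / N
   = 22050 / 512
   = 43.0664 Hz

43.0664 Hz


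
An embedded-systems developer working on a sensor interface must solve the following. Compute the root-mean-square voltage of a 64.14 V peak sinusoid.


RMS voltage for a sinusoidal waveform:
V_rms = V_peak / sqrt(2)
      = 64.14 / 1.414214
      = 45.354 V

45.354 V


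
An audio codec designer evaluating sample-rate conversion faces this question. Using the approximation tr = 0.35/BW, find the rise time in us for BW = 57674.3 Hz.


Rise time from bandwidth relationship:
tr = 0.35 / BW
   = 0.35 / 57674.3
   = 6.068560867e-06 s
   = 6.0686 us

6.0686 us


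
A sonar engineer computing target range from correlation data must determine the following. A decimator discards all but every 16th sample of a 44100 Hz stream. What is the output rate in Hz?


Decimation reduces the sample rate:
fs_out = fs_in / M
       = 44100 / 16
       = 2756.25 Hz

2756.25 Hz


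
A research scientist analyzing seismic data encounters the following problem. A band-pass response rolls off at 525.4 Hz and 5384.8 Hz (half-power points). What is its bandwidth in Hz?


Bandwidth is the difference of -3dB frequencies:
BW = f_high - f_low
   = 5384.8 - 525.4
   = 4859.4 Hz

4859.4 Hz


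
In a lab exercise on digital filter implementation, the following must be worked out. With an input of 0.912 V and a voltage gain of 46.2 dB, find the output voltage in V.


Output voltage from dB gain:
V_out = V_in * 10^(gain_dB / 20)
      = 0.912 * 10^(46.2 / 20)
      = 0.912 * 204.173794
      = 186.2065 V

186.2065 V


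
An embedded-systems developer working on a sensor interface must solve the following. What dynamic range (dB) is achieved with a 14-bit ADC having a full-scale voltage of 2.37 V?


Dynamic range from full-scale to LSB:
V_min = V_max / 2^bits = 2.37 / 2^14
DR = 20 * log10(V_max / V_min)
   = 20 * log10(2^14)
   = 20 * 14 * log10(2)
   = 84.29 dB

84.29 dB


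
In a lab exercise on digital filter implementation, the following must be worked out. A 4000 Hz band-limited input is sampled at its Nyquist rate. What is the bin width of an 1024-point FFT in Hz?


Step 1 — Nyquist sampling rate:
fs = 2 * fmax = 2 * 4000 = 8000 Hz

Step 2 — DFT bin spacing:
df = fs / N = 8000 / 1024 = 7.8125 Hz

7.8125 Hz


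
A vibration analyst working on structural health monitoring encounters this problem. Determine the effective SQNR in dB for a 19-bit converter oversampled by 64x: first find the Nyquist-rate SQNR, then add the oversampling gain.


Step 1 — baseline SQNR at Nyquist:
SQNR_base = 6.02*N + 1.76
          = 6.02*19 + 1.76
          = 116.14 dB

Step 2 — oversampling processing gain:
G = 10*log10(OSR) = 10*log10(64) = 18.06 dB

Step 3 — total:
SQNR_total = 116.14 + 18.06 = 134.2 dB

Base SQNR = 116.14 dB; oversampled SQNR = 134.2 dB


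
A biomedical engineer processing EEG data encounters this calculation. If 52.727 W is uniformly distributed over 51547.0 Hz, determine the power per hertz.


Power spectral density:
PSD = P / BW
    = 52.727 / 51547.0
    = 0.00102289 W/Hz

0.00102289 W/Hz


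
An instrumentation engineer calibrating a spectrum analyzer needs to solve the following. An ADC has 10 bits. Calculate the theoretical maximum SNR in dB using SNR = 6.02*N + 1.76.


Theoretical SNR for a full-scale sinusoid:
SNR = 6.02 * N + 1.76
    = 6.02 * 10 + 1.76
    = 60.2 + 1.76
    = 61.96 dB

61.96 dB


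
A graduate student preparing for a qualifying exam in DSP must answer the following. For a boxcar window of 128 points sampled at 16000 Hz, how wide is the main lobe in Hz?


Main lobe width for a rectangular window:
Width = 2 * fs / N
      = 2 * 16000 / 128
      = 32000 / 128
      = 250.0 Hz

250.0 Hz


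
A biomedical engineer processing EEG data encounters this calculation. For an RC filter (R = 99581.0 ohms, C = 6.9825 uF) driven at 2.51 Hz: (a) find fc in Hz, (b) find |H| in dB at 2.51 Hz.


Step 1 — cutoff frequency:
fc = 1 / (2*pi*R*C)
C = 6.9825 uF = 6.9825e-06 F
fc = 1 / (2*pi*99581.0*6.9825e-06)
   = 0.228893 Hz

Step 2 — magnitude at f = 2.51 Hz:
|H(f)| = 1 / sqrt(1 + (f/fc)^2)
f/fc = 2.51 / 0.228893 = 10.965822
|H| = 1 / sqrt(1 + 120.249252) = 0.0908156
|H|_dB = 20*log10(0.0908156) = -20.84 dB

fc = 0.228893 Hz; |H(2.51 Hz)| = -20.84 dB


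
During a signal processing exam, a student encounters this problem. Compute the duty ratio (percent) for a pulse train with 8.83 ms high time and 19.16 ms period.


Duty cycle as a percentage:
DC = (t_on / T) * 100
   = (8.83 / 19.16) * 100
   = 0.460856 * 100
   = 46.09 %

46.09 %


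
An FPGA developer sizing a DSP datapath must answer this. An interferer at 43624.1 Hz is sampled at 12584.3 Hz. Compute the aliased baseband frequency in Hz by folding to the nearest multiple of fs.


Compute the nearest integer multiple of fs to the signal:
n = round(43624.1 / 12584.3) = 3
f_alias = |43624.1 - 3 * 12584.3|
        = |43624.1 - 37752.9|
        = 5871.2 Hz

5871.2


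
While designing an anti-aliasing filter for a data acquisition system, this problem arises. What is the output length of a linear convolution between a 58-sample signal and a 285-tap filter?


Linear convolution output length:
L = N + M - 1
  = 58 + 285 - 1
  = 342 samples

342


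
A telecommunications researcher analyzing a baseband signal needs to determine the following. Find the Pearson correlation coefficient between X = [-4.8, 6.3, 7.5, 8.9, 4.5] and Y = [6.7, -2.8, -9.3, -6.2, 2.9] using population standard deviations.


Pearson correlation coefficient (population):
r = cov(X,Y) / (std(X) * std(Y))
Mean X = 4.48, Mean Y = -1.74
Cov(X,Y) = -24.5408
Std(X) = 4.859794, Std(Y) = 5.846914
r = -0.8637

-0.8637


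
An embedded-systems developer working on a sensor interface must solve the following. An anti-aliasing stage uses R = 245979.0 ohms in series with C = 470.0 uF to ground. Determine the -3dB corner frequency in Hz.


Cutoff frequency of a first-order RC filter:
fc = 1 / (2 * pi * R * C)
C = 470.0 uF = 0.00047 F
fc = 1 / (2 * pi * 245979.0 * 0.00047)
   = 1 / 726.39987017712
   = 0.001377 Hz

0.001377 Hz


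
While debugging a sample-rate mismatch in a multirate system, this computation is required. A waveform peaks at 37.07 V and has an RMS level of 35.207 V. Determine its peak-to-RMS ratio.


Crest factor is the ratio of peak to RMS:
CF = V_peak / V_rms
   = 37.07 / 35.207
   = 1.0529

1.0529


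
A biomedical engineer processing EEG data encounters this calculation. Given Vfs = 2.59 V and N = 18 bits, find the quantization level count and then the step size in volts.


Step 1 — number of quantization levels:
L = 2^N = 2^18 = 262144

Step 2 — LSB step size:
delta = Vfs / L
      = 2.59 / 262144
      = 9.88e-06 V

Levels = 262144; step size = 9.88e-06 V


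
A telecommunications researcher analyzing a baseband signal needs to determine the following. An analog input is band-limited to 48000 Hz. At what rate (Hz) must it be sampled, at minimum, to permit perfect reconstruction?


The Nyquist rate is twice the maximum frequency component.
fs_min = 2 * fmax
      = 2 * 48000
      = 96000 Hz

96000


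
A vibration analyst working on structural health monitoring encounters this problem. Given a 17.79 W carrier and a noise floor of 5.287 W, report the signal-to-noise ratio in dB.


SNR in decibels:
SNR = 10 * log10(Ps / Pn)
    = 10 * log10(17.79 / 5.287)
    = 10 * log10(3.3649)
    = 10 * 0.527
    = 5.27 dB

5.27 dB


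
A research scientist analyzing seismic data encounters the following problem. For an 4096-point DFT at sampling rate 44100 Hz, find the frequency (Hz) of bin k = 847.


Frequency of DFT bin k:
f_k = k * fs / N
    = 847 * 44100 / 4096
    = 37352700 / 4096
    = 9119.312 Hz

9119.312 Hz


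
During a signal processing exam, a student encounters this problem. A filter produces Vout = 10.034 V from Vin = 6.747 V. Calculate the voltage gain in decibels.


Voltage gain in dB:
G = 20 * log10(Vout / Vin)
  = 20 * log10(10.034 / 6.747)
  = 20 * log10(1.487179)
  = 20 * 0.172363
  = 3.45 dB

3.45 dB


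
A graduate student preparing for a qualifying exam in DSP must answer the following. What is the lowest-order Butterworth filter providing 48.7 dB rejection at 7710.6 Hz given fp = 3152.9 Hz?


Butterworth filter order formula:
n = log10(10^(A/10) - 1) / (2 * log10(f_stop/f_pass))
10^(48.7/10) - 1 = 74130.0241
f_stop/f_pass = 7710.6 / 3152.9 = 2.4456
n = 6.2697 -> ceil = 7

7


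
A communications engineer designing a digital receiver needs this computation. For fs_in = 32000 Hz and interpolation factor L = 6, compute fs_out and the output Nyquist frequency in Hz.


Step 1 — output sample rate after interpolation by L:
fs_out = L * fs_in = 6 * 32000 = 192000 Hz

Step 2 — Nyquist frequency of the output stream:
f_Nyq = fs_out / 2 = 192000 / 2 = 96000.0 Hz

fs_out = 192000 Hz; f_Nyquist = 96000.0 Hz


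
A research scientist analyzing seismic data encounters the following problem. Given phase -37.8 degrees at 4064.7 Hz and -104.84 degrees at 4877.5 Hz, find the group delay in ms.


Group delay from phase difference:
tau = -d(phi)/d(omega)
d(phi) = -67.04 deg = -1.170069 rad
d(omega) = 2*pi*(4877.5 - 4064.7) = 5106.973 rad/s
tau = -(-1.170069) / 5106.973
    = 0.2291 ms

0.2291 ms


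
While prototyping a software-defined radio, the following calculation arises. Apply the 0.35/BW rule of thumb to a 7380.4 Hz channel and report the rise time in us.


Rise time from bandwidth relationship:
tr = 0.35 / BW
   = 0.35 / 7380.4
   = 4.742290391e-05 s
   = 47.4229 us

47.4229 us


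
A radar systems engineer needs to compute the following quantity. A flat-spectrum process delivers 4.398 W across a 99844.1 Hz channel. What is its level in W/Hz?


Power spectral density:
PSD = P / BW
    = 4.398 / 99844.1
    = 4.405e-05 W/Hz

4.405e-05 W/Hz


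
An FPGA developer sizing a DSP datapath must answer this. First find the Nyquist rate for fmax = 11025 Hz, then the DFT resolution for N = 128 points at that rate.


Step 1 — Nyquist sampling rate:
fs = 2 * fmax = 2 * 11025 = 22050 Hz

Step 2 — DFT bin spacing:
df = fs / N = 22050 / 128 = 172.2656 Hz

172.2656 Hz


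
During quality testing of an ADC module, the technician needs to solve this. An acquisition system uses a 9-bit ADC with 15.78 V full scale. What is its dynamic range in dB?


Dynamic range from full-scale to LSB:
V_min = V_max / 2^bits = 15.78 / 2^9
DR = 20 * log10(V_max / V_min)
   = 20 * log10(2^9)
   = 20 * 9 * log10(2)
   = 54.19 dB

54.19 dB


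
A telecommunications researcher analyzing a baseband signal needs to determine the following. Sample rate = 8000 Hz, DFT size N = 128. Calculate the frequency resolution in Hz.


DFT frequency resolution:
df = fs / N
   = 8000 / 128
   = 62.5 Hz

62.5 Hz


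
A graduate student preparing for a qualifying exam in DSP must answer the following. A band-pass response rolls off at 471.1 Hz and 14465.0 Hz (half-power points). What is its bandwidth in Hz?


Bandwidth is the difference of -3dB frequencies:
BW = f_high - f_low
   = 14465.0 - 471.1
   = 13993.9 Hz

13993.9 Hz


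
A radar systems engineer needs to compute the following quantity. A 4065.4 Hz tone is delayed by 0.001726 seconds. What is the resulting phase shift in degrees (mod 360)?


Phase shift from frequency and time delay:
phi = 360 * f * t_delay
    = 360 * 4065.4 * 0.001726
    = 2526.08 degrees
    mod 360 = 6.08 degrees

6.08 degrees


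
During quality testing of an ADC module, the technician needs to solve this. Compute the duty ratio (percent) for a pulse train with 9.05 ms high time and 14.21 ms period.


Duty cycle as a percentage:
DC = (t_on / T) * 100
   = (9.05 / 14.21) * 100
   = 0.636875 * 100
   = 63.69 %

63.69 %


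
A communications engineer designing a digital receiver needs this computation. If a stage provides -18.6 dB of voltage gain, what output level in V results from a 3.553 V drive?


Output voltage from dB gain:
V_out = V_in * 10^(gain_dB / 20)
      = 3.553 * 10^(-18.6 / 20)
      = 3.553 * 0.11749
      = 0.4174 V

0.4174 V


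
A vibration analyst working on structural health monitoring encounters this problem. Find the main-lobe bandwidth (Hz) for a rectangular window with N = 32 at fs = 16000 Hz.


Main lobe width for a rectangular window:
Width = 2 * fs / N
      = 2 * 16000 / 32
      = 32000 / 32
      = 1000.0 Hz

1000.0 Hz


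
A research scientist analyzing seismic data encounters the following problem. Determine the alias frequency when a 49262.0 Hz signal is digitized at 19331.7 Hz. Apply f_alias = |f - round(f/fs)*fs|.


Compute the nearest integer multiple of fs to the signal:
n = round(49262.0 / 19331.7) = 3
f_alias = |49262.0 - 3 * 19331.7|
        = |49262.0 - 57995.1|
        = 8733.1 Hz

8733.1


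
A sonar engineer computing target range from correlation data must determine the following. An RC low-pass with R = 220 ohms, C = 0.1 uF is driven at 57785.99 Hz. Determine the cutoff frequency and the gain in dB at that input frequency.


Step 1 — cutoff frequency:
fc = 1 / (2*pi*R*C)
C = 0.1 uF = 1e-07 F
fc = 1 / (2*pi*220*1e-07)
   = 7234.316 Hz

Step 2 — magnitude at f = 57785.99 Hz:
|H(f)| = 1 / sqrt(1 + (f/fc)^2)
f/fc = 57785.99 / 7234.316 = 7.987761
|H| = 1 / sqrt(1 + 63.804326) = 0.1242219
|H|_dB = 20*log10(0.1242219) = -18.12 dB

fc = 7234.316 Hz; |H(57785.99 Hz)| = -18.12 dB


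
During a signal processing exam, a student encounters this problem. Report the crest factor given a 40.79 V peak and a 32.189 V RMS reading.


Crest factor is the ratio of peak to RMS:
CF = V_peak / V_rms
   = 40.79 / 32.189
   = 1.2672

1.2672


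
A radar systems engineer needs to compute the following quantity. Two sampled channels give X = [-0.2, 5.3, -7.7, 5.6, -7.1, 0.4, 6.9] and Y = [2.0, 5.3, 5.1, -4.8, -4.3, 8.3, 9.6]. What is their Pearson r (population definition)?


Pearson correlation coefficient (population):
r = cov(X,Y) / (std(X) * std(Y))
Mean X = 0.4571, Mean Y = 3.0286
Cov(X,Y) = 7.419796
Std(X) = 5.548451, Std(Y) = 5.297901
r = 0.2524

0.2524


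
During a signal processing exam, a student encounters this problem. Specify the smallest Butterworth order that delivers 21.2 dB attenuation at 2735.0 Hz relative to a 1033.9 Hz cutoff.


Butterworth filter order formula:
n = log10(10^(A/10) - 1) / (2 * log10(f_stop/f_pass))
10^(21.2/10) - 1 = 130.8257
f_stop/f_pass = 2735.0 / 1033.9 = 2.6453
n = 2.5051 -> ceil = 3

3


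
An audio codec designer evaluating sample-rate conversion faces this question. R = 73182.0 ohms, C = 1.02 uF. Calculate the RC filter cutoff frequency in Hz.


Cutoff frequency of a first-order RC filter:
fc = 1 / (2 * pi * R * C)
C = 1.02 uF = 1.02e-06 F
fc = 1 / (2 * pi * 73182.0 * 1.02e-06)
   = 1 / 0.46901238849302
   = 2.13214 Hz

2.13214 Hz


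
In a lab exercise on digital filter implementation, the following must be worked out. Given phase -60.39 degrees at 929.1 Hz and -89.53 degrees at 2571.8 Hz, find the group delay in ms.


Group delay from phase difference:
tau = -d(phi)/d(omega)
d(phi) = -29.14 deg = -0.508589 rad
d(omega) = 2*pi*(2571.8 - 929.1) = 10321.3885 rad/s
tau = -(-0.508589) / 10321.3885
    = 0.0493 ms

0.0493 ms


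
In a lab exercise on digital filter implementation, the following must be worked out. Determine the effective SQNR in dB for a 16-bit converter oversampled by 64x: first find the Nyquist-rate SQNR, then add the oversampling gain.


Step 1 — baseline SQNR at Nyquist:
SQNR_base = 6.02*N + 1.76
          = 6.02*16 + 1.76
          = 98.08 dB

Step 2 — oversampling processing gain:
G = 10*log10(OSR) = 10*log10(64) = 18.06 dB

Step 3 — total:
SQNR_total = 98.08 + 18.06 = 116.14 dB

Base SQNR = 98.08 dB; oversampled SQNR = 116.14 dB


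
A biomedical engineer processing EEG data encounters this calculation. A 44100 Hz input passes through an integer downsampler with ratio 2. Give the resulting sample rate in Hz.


Decimation reduces the sample rate:
fs_out = fs_in / M
       = 44100 / 2
       = 22050.0 Hz

22050.0 Hz


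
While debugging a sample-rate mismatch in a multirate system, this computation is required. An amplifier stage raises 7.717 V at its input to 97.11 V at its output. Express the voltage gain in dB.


Voltage gain in dB:
G = 20 * log10(Vout / Vin)
  = 20 * log10(97.11 / 7.717)
  = 20 * log10(12.583906)
  = 20 * 1.099815
  = 22.0 dB

22.0 dB


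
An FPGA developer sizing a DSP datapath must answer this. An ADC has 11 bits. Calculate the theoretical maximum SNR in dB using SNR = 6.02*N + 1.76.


Theoretical SNR for a full-scale sinusoid:
SNR = 6.02 * N + 1.76
    = 6.02 * 11 + 1.76
    = 66.22 + 1.76
    = 67.98 dB

67.98 dB


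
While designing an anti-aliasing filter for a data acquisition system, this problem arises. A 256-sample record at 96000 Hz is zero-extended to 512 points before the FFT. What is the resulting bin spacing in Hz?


Frequency resolution after zero-padding:
N_padded = 256 * 2 = 512
df = fs / N_padded
   = 96000 / 512
   = 187.5 Hz

187.5 Hz


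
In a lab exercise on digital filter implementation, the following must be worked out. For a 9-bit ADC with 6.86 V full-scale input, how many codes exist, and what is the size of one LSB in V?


Step 1 — number of quantization levels:
L = 2^N = 2^9 = 512

Step 2 — LSB step size:
delta = Vfs / L
      = 6.86 / 512
      = 0.01339844 V

Levels = 512; step size = 0.01339844 V


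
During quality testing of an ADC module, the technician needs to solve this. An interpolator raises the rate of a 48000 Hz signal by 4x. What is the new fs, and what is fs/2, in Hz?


Step 1 — output sample rate after interpolation by L:
fs_out = L * fs_in = 4 * 48000 = 192000 Hz

Step 2 — Nyquist frequency of the output stream:
f_Nyq = fs_out / 2 = 192000 / 2 = 96000.0 Hz

fs_out = 192000 Hz; f_Nyquist = 96000.0 Hz


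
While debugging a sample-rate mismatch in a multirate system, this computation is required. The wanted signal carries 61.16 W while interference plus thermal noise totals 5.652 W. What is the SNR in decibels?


SNR in decibels:
SNR = 10 * log10(Ps / Pn)
    = 10 * log10(61.16 / 5.652)
    = 10 * log10(10.8209)
    = 10 * 1.0343
    = 10.34 dB

10.34 dB


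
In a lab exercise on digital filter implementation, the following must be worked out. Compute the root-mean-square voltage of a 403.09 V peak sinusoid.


RMS voltage for a sinusoidal waveform:
V_rms = V_peak / sqrt(2)
      = 403.09 / 1.414214
      = 285.028 V

285.028 V


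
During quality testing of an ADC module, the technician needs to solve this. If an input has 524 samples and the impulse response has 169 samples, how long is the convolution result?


Linear convolution output length:
L = N + M - 1
  = 524 + 169 - 1
  = 692 samples

692


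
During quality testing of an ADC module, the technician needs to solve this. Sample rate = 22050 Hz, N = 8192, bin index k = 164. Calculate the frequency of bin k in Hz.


Frequency of DFT bin k:
f_k = k * fs / N
    = 164 * 22050 / 8192
    = 3616200 / 8192
    = 441.431 Hz

441.431 Hz


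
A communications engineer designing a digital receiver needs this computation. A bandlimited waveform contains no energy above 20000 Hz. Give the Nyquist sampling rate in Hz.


The Nyquist rate is twice the maximum frequency component.
fs_min = 2 * fmax
      = 2 * 20000
      = 40000 Hz

40000


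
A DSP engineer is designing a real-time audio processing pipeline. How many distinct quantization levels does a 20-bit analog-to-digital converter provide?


Number of quantization levels = 2^N
= 2^20
= 1048576

1048576


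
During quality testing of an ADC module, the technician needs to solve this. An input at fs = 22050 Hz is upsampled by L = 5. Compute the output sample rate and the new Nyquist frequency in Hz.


Step 1 — output sample rate after interpolation by L:
fs_out = L * fs_in = 5 * 22050 = 110250 Hz

Step 2 — Nyquist frequency of the output stream:
f_Nyq = fs_out / 2 = 110250 / 2 = 55125.0 Hz

fs_out = 110250 Hz; f_Nyquist = 55125.0 Hz


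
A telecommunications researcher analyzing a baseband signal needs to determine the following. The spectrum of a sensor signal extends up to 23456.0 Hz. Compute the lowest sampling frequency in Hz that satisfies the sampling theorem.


The Nyquist rate is twice the maximum frequency component.
fs_min = 2 * fmax
      = 2 * 23456.0
      = 46912.0 Hz

46912.0


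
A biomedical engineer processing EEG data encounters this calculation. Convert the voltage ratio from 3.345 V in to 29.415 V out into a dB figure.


Voltage gain in dB:
G = 20 * log10(Vout / Vin)
  = 20 * log10(29.415 / 3.345)
  = 20 * log10(8.793722)
  = 20 * 0.944173
  = 18.88 dB

18.88 dB


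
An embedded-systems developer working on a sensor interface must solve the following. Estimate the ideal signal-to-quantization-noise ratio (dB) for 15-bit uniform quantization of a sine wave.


Theoretical SNR for a full-scale sinusoid:
SNR = 6.02 * N + 1.76
    = 6.02 * 15 + 1.76
    = 90.3 + 1.76
    = 92.06 dB

92.06 dB


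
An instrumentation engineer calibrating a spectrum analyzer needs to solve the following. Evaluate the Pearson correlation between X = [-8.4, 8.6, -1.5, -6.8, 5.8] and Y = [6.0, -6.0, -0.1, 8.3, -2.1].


Pearson correlation coefficient (population):
r = cov(X,Y) / (std(X) * std(Y))
Mean X = -0.46, Mean Y = 1.22
Cov(X,Y) = -33.5328
Std(X) = 6.717023, Std(Y) = 5.251057
r = -0.9507

-0.9507


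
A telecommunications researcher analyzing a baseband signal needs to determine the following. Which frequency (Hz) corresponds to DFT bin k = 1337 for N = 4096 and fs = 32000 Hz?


Frequency of DFT bin k:
f_k = k * fs / N
    = 1337 * 32000 / 4096
    = 42784000 / 4096
    = 10445.312 Hz

10445.312 Hz


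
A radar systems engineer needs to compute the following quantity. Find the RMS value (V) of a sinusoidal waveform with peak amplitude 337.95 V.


RMS voltage for a sinusoidal waveform:
V_rms = V_peak / sqrt(2)
      = 337.95 / 1.414214
      = 238.967 V

238.967 V


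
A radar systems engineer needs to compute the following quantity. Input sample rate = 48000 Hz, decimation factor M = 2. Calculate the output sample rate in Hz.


Decimation reduces the sample rate:
fs_out = fs_in / M
       = 48000 / 2
       = 24000.0 Hz

24000.0 Hz


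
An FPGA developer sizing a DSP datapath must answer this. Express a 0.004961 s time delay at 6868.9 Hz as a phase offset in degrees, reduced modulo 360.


Phase shift from frequency and time delay:
phi = 360 * f * t_delay
    = 360 * 6868.9 * 0.004961
    = 12267.58 degrees
    mod 360 = 27.58 degrees

27.58 degrees


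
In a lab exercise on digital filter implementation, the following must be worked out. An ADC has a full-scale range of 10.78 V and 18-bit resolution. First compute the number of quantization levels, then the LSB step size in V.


Step 1 — number of quantization levels:
L = 2^N = 2^18 = 262144

Step 2 — LSB step size:
delta = Vfs / L
      = 10.78 / 262144
      = 4.112e-05 V

Levels = 262144; step size = 4.112e-05 V


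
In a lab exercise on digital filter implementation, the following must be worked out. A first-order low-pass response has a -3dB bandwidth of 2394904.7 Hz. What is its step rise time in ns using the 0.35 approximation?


Rise time from bandwidth relationship:
tr = 0.35 / BW
   = 0.35 / 2394904.7
   = 1.461436023e-07 s
   = 146.1436 ns

146.1436 ns


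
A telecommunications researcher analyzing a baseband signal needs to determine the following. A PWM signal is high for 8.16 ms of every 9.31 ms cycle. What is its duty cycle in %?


Duty cycle as a percentage:
DC = (t_on / T) * 100
   = (8.16 / 9.31) * 100
   = 0.876477 * 100
   = 87.65 %

87.65 %


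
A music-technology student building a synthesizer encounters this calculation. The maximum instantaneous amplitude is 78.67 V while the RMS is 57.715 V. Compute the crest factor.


Crest factor is the ratio of peak to RMS:
CF = V_peak / V_rms
   = 78.67 / 57.715
   = 1.3631

1.3631


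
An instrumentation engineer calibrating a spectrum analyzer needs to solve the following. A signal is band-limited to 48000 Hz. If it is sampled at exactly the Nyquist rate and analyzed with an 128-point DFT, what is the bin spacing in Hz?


Step 1 — Nyquist sampling rate:
fs = 2 * fmax = 2 * 48000 = 96000 Hz

Step 2 — DFT bin spacing:
df = fs / N = 96000 / 128 = 750.0 Hz

750.0 Hz


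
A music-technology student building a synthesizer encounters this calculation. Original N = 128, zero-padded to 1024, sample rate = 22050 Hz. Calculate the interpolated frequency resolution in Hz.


Frequency resolution after zero-padding:
N_padded = 128 * 8 = 1024
df = fs / N_padded
   = 22050 / 1024
   = 21.5332 Hz

21.5332 Hz


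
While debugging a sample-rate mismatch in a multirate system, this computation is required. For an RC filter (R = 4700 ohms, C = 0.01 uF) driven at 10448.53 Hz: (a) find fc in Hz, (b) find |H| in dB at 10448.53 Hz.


Step 1 — cutoff frequency:
fc = 1 / (2*pi*R*C)
C = 0.01 uF = 1e-08 F
fc = 1 / (2*pi*4700*1e-08)
   = 3386.275 Hz

Step 2 — magnitude at f = 10448.53 Hz:
|H(f)| = 1 / sqrt(1 + (f/fc)^2)
f/fc = 10448.53 / 3386.275 = 3.085553
|H| = 1 / sqrt(1 + 9.520637) = 0.3083039
|H|_dB = 20*log10(0.3083039) = -10.22 dB

fc = 3386.275 Hz; |H(10448.53 Hz)| = -10.22 dB


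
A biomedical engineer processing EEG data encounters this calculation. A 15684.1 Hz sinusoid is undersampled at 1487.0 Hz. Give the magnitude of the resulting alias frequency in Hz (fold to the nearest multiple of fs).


Compute the nearest integer multiple of fs to the signal:
n = round(15684.1 / 1487.0) = 11
f_alias = |15684.1 - 11 * 1487.0|
        = |15684.1 - 16357.0|
        = 672.9 Hz

672.9


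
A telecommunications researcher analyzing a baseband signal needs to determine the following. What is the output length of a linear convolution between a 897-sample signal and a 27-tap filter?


Linear convolution output length:
L = N + M - 1
  = 897 + 27 - 1
  = 923 samples

923


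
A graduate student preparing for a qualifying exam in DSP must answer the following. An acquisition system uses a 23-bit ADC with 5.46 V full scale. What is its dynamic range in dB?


Dynamic range from full-scale to LSB:
V_min = V_max / 2^bits = 5.46 / 2^23
DR = 20 * log10(V_max / V_min)
   = 20 * log10(2^23)
   = 20 * 23 * log10(2)
   = 138.47 dB

138.47 dB


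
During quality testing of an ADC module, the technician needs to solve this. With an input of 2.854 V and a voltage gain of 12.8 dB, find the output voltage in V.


Output voltage from dB gain:
V_out = V_in * 10^(gain_dB / 20)
      = 2.854 * 10^(12.8 / 20)
      = 2.854 * 4.365158
      = 12.4582 V

12.4582 V


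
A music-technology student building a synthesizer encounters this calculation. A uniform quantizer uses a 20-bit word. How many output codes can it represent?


Number of quantization levels = 2^N
= 2^20
= 1048576

1048576


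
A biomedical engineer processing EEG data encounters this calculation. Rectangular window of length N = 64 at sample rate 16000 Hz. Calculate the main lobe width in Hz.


Main lobe width for a rectangular window:
Width = 2 * fs / N
      = 2 * 16000 / 64
      = 32000 / 64
      = 500.0 Hz

500.0 Hz


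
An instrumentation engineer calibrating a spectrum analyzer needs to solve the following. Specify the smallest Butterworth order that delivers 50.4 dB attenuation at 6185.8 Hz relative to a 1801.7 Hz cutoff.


Butterworth filter order formula:
n = log10(10^(A/10) - 1) / (2 * log10(f_stop/f_pass))
10^(50.4/10) - 1 = 109646.8196
f_stop/f_pass = 6185.8 / 1801.7 = 3.4333
n = 4.704 -> ceil = 5

5


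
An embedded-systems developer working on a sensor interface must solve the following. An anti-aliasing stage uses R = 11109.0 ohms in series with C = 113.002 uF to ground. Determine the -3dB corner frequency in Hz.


Cutoff frequency of a first-order RC filter:
fc = 1 / (2 * pi * R * C)
C = 113.002 uF = 0.000113002 F
fc = 1 / (2 * pi * 11109.0 * 0.000113002)
   = 1 / 7.8875289300639
   = 0.126782 Hz

0.126782 Hz


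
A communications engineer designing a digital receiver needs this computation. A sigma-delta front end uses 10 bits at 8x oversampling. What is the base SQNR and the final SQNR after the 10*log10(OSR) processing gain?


Step 1 — baseline SQNR at Nyquist:
SQNR_base = 6.02*N + 1.76
          = 6.02*10 + 1.76
          = 61.96 dB

Step 2 — oversampling processing gain:
G = 10*log10(OSR) = 10*log10(8) = 9.03 dB

Step 3 — total:
SQNR_total = 61.96 + 9.03 = 70.99 dB

Base SQNR = 61.96 dB; oversampled SQNR = 70.99 dB


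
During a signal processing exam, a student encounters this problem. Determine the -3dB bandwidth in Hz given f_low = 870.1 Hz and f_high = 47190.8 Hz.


Bandwidth is the difference of -3dB frequencies:
BW = f_high - f_low
   = 47190.8 - 870.1
   = 46320.7 Hz

46320.7 Hz


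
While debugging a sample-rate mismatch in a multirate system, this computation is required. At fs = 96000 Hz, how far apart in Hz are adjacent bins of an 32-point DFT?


DFT frequency resolution:
df = fs / N
   = 96000 / 32
   = 3000.0 Hz

3000.0 Hz


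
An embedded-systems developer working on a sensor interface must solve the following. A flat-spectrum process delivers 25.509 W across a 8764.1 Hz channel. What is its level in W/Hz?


Power spectral density:
PSD = P / BW
    = 25.509 / 8764.1
    = 0.00291062 W/Hz

0.00291062 W/Hz


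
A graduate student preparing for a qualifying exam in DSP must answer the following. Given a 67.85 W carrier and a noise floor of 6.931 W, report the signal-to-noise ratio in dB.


SNR in decibels:
SNR = 10 * log10(Ps / Pn)
    = 10 * log10(67.85 / 6.931)
    = 10 * log10(9.7894)
    = 10 * 0.9908
    = 9.91 dB

9.91 dB


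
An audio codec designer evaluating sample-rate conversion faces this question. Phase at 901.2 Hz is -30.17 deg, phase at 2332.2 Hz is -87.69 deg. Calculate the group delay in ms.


Group delay from phase difference:
tau = -d(phi)/d(omega)
d(phi) = -57.52 deg = -1.003913 rad
d(omega) = 2*pi*(2332.2 - 901.2) = 8991.2382 rad/s
tau = -(-1.003913) / 8991.2382
    = 0.1117 ms

0.1117 ms


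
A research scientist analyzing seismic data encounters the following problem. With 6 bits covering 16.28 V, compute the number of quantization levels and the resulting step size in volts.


Step 1 — number of quantization levels:
L = 2^N = 2^6 = 64

Step 2 — LSB step size:
delta = Vfs / L
      = 16.28 / 64
      = 0.254375 V

Levels = 64; step size = 0.254375 V


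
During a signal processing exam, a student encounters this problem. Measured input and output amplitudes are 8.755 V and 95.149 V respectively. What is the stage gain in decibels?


Voltage gain in dB:
G = 20 * log10(Vout / Vin)
  = 20 * log10(95.149 / 8.755)
  = 20 * log10(10.867961)
  = 20 * 1.036148
  = 20.72 dB

20.72 dB


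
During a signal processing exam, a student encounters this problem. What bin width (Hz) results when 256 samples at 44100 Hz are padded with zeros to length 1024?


Frequency resolution after zero-padding:
N_padded = 256 * 4 = 1024
df = fs / N_padded
   = 44100 / 1024
   = 43.0664 Hz

43.0664 Hz


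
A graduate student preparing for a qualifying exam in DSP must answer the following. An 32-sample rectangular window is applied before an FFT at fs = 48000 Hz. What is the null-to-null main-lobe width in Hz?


Main lobe width for a rectangular window:
Width = 2 * fs / N
      = 2 * 48000 / 32
      = 96000 / 32
      = 3000.0 Hz

3000.0 Hz


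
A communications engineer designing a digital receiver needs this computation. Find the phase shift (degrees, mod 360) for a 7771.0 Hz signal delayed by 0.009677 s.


Phase shift from frequency and time delay:
phi = 360 * f * t_delay
    = 360 * 7771.0 * 0.009677
    = 27071.99 degrees
    mod 360 = 71.99 degrees

71.99 degrees


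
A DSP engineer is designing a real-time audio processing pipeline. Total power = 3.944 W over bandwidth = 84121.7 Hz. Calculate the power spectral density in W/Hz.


Power spectral density:
PSD = P / BW
    = 3.944 / 84121.7
    = 4.688e-05 W/Hz

4.688e-05 W/Hz


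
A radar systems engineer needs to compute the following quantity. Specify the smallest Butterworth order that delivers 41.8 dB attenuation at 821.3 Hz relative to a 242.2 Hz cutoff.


Butterworth filter order formula:
n = log10(10^(A/10) - 1) / (2 * log10(f_stop/f_pass))
10^(41.8/10) - 1 = 15134.6125
f_stop/f_pass = 821.3 / 242.2 = 3.391
n = 3.9409 -> ceil = 4

4
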